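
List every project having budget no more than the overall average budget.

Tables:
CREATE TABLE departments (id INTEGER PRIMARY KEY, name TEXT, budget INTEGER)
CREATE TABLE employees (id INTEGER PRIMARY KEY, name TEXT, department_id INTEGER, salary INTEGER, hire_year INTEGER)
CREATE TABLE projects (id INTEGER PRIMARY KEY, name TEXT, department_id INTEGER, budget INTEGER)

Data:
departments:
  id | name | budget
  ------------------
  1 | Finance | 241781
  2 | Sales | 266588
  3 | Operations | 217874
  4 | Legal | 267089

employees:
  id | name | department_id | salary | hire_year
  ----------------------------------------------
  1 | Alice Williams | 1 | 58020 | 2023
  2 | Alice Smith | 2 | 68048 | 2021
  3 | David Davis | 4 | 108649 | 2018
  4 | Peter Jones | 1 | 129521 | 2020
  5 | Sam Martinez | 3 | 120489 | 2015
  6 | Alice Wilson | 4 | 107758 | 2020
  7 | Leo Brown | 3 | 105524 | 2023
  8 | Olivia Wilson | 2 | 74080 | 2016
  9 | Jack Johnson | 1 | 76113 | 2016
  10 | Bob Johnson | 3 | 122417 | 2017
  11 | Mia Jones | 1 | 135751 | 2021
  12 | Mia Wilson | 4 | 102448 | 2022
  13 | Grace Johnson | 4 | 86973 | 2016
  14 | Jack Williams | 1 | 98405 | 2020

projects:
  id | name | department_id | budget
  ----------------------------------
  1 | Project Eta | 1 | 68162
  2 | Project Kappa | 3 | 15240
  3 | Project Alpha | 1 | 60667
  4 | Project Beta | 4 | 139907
SELECT name, budget FROM projects WHERE budget <= (SELECT AVG(budget) FROM projects)

Execution result:
name | budget
Project Eta | 68162
Project Kappa | 15240
Project Alpha | 60667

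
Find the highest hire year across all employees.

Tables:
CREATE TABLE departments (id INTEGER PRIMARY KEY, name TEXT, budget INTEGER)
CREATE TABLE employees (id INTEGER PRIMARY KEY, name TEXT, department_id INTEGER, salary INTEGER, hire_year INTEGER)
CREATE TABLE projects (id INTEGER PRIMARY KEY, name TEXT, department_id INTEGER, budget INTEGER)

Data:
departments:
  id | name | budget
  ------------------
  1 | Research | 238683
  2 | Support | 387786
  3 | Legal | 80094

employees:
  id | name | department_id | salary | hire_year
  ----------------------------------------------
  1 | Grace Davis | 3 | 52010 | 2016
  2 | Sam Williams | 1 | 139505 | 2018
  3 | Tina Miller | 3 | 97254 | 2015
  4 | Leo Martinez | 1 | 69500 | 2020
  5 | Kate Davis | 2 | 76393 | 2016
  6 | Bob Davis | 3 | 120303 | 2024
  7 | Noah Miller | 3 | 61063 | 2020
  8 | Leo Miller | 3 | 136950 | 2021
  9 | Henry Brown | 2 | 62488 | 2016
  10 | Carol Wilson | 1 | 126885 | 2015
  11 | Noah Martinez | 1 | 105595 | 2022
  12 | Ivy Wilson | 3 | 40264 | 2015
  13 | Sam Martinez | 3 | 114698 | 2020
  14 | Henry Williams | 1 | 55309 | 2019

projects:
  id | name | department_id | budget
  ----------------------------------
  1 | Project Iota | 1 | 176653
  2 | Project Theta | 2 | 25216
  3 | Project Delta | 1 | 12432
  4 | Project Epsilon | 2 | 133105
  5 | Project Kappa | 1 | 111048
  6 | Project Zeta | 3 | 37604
SELECT MAX(hire_year) FROM employees

Execution result:
2024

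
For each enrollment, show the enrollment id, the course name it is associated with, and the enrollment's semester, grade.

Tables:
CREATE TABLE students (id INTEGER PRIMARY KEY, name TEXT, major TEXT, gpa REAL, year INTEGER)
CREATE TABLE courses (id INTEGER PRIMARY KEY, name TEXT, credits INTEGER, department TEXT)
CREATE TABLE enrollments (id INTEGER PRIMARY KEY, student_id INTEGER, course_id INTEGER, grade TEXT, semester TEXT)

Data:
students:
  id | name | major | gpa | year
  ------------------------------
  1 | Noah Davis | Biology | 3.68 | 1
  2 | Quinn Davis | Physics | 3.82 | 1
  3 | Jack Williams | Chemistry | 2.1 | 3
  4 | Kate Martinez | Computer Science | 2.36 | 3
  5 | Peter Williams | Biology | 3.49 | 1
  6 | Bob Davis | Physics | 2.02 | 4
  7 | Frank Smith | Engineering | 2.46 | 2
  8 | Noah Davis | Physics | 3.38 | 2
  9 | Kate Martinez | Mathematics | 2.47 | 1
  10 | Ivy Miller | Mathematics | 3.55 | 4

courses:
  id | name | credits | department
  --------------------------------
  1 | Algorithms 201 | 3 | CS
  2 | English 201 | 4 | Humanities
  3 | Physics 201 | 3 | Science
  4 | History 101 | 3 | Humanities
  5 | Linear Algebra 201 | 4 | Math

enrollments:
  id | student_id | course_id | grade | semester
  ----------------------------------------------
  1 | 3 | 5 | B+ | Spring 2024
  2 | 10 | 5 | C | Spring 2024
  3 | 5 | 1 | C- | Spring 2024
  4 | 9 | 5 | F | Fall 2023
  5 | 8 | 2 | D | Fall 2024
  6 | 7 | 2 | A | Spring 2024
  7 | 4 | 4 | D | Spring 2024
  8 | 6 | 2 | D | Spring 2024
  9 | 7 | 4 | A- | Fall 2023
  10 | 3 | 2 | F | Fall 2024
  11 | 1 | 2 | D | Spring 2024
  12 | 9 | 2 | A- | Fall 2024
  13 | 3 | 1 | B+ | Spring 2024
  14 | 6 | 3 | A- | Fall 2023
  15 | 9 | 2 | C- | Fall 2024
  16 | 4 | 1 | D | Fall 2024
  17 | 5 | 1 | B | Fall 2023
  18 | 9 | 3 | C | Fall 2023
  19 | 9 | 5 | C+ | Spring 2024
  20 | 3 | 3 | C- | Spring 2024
SELECT c.id, p.name AS course, c.semester, c.grade FROM enrollments c JOIN courses p ON c.course_id = p.id

Execution result:
id | course | semester | grade
1 | Linear Algebra 201 | Spring 2024 | B+
2 | Linear Algebra 201 | Spring 2024 | C
3 | Algorithms 201 | Spring 2024 | C-
4 | Linear Algebra 201 | Fall 2023 | F
5 | English 201 | Fall 2024 | D
6 | English 201 | Spring 2024 | A
7 | History 101 | Spring 2024 | D
8 | English 201 | Spring 2024 | D
9 | History 101 | Fall 2023 | A-
10 | English 201 | Fall 2024 | F
11 | English 201 | Spring 2024 | D
12 | English 201 | Fall 2024 | A-
13 | Algorithms 201 | Spring 2024 | B+
14 | Physics 201 | Fall 2023 | A-
15 | English 201 | Fall 2024 | C-
16 | Algorithms 201 | Fall 2024 | D
17 | Algorithms 201 | Fall 2023 | B
18 | Physics 201 | Fall 2023 | C
19 | Linear Algebra 201 | Spring 2024 | C+
20 | Physics 201 | Spring 2024 | C-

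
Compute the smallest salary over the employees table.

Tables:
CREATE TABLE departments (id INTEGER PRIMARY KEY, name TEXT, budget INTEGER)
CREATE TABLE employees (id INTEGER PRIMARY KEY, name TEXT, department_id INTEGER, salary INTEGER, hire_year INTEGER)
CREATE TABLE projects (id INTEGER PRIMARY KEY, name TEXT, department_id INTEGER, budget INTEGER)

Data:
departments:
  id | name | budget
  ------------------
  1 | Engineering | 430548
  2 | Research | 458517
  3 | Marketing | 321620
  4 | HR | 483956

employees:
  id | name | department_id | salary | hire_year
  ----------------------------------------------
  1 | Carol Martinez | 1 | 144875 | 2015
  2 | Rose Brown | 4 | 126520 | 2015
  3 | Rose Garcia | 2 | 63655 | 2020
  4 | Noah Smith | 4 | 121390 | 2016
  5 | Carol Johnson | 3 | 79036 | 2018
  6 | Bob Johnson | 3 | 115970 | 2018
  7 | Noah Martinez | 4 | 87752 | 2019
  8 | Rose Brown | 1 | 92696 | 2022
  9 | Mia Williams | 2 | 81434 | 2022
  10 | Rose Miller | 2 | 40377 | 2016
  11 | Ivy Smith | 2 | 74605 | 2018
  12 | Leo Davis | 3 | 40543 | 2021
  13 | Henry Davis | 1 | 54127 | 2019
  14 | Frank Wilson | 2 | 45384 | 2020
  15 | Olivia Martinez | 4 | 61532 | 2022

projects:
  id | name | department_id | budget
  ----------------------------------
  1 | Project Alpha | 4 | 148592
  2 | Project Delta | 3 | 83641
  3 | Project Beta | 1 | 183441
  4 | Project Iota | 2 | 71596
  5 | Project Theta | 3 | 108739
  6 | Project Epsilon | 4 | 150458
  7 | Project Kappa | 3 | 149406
SELECT MIN(salary) FROM employees

Execution result:
40377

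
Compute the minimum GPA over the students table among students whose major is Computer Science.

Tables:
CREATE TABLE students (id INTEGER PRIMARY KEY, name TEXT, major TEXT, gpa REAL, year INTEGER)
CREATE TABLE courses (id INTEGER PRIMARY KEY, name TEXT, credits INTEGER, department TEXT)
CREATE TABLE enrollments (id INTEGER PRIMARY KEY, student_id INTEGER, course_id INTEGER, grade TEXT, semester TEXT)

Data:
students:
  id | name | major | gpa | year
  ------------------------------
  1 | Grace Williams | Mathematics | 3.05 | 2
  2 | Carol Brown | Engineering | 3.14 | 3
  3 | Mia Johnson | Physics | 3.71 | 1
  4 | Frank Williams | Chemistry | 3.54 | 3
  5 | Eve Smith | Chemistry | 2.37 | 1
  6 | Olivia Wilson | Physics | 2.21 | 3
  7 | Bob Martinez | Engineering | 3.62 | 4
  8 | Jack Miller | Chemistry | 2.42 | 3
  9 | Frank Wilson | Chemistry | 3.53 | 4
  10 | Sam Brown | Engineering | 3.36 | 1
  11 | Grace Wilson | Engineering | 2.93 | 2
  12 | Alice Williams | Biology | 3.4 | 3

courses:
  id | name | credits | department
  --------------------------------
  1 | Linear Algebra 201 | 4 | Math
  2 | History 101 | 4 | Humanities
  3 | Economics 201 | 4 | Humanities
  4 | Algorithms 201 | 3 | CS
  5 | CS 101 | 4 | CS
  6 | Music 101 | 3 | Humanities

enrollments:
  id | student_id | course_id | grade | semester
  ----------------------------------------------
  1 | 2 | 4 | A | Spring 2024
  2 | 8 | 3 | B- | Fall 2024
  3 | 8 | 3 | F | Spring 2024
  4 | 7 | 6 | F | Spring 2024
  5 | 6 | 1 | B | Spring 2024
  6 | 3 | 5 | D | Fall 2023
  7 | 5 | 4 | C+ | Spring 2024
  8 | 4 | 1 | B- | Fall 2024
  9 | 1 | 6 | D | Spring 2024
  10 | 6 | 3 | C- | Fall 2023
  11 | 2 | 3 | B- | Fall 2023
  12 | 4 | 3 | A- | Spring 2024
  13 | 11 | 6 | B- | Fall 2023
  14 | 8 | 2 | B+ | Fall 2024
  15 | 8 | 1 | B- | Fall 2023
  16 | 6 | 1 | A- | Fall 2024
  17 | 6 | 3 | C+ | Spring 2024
SELECT MIN(gpa) FROM students WHERE major = 'Computer Science'

Execution result:
NULL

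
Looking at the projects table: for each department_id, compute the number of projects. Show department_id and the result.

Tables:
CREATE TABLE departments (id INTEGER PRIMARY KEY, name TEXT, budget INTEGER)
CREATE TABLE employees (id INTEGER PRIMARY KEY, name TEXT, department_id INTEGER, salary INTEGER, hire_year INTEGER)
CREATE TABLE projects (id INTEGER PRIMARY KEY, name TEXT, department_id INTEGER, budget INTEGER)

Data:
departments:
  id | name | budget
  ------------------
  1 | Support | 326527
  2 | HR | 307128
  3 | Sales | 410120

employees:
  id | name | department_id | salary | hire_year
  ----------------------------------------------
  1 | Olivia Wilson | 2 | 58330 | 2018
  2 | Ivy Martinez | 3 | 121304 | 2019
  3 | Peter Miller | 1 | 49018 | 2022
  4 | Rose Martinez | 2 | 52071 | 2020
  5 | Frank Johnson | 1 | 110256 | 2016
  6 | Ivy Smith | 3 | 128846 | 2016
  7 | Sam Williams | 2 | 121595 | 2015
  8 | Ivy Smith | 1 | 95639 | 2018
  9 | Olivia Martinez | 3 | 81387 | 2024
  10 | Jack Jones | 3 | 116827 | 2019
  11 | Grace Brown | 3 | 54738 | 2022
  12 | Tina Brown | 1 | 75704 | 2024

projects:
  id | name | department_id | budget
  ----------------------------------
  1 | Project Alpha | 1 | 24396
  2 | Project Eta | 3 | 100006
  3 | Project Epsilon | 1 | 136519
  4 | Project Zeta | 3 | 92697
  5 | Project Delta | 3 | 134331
SELECT department_id, COUNT(*) AS n FROM projects GROUP BY department_id

Execution result:
department_id | n
1 | 2
3 | 3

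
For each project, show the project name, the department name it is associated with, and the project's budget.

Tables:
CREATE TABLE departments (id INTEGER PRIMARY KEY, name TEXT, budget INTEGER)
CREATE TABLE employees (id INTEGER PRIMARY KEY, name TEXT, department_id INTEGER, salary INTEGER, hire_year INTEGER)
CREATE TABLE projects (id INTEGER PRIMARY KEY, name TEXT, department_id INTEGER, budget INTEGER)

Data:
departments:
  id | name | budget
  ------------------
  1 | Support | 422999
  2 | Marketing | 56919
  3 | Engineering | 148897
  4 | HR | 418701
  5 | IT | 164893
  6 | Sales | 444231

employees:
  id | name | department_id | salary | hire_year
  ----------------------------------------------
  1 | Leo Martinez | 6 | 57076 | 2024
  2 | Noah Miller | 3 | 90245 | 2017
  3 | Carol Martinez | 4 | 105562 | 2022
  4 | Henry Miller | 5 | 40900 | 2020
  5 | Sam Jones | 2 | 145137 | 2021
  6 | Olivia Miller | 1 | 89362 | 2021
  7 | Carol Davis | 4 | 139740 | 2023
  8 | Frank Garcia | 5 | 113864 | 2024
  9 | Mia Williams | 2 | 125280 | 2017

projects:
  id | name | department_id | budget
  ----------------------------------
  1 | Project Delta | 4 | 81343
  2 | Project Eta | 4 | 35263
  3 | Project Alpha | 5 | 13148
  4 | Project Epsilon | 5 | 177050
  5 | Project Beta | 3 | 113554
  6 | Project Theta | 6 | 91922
SELECT c.name, p.name AS department, c.budget FROM projects c JOIN departments p ON c.department_id = p.id

Execution result:
name | department | budget
Project Delta | HR | 81343
Project Eta | HR | 35263
Project Alpha | IT | 13148
Project Epsilon | IT | 177050
Project Beta | Engineering | 113554
Project Theta | Sales | 91922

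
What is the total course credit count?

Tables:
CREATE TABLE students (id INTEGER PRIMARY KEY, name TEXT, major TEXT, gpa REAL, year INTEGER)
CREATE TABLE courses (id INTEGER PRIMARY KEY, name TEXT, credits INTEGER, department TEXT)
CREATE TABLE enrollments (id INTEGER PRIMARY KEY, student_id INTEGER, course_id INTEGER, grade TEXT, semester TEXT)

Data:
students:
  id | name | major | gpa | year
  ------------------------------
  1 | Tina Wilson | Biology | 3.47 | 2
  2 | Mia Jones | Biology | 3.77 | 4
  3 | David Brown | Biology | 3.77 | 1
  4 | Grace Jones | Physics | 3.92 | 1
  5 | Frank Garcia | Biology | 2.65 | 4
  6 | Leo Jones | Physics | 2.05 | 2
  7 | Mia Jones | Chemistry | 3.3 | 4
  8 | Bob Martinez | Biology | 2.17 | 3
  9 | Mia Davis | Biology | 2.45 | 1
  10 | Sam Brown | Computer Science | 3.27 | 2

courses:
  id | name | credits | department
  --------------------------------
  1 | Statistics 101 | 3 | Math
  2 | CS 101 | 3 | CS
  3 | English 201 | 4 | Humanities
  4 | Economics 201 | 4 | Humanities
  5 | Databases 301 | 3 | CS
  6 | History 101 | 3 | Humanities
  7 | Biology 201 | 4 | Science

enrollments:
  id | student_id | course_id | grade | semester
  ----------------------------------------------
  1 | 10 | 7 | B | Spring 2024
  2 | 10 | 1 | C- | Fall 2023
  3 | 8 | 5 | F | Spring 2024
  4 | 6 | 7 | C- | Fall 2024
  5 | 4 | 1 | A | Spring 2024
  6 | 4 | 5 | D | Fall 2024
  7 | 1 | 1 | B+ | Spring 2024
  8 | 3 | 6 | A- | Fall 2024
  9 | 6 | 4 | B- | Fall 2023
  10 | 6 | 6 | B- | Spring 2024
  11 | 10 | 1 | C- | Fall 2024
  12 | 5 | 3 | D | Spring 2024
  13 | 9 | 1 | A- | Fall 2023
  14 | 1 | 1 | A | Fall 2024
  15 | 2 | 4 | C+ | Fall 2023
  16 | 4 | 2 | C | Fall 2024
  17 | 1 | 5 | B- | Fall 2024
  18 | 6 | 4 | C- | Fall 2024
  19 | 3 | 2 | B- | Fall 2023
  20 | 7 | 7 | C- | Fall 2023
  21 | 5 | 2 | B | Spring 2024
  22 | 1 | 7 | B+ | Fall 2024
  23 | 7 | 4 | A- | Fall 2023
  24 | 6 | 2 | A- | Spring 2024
SELECT SUM(credits) FROM courses

Execution result:
24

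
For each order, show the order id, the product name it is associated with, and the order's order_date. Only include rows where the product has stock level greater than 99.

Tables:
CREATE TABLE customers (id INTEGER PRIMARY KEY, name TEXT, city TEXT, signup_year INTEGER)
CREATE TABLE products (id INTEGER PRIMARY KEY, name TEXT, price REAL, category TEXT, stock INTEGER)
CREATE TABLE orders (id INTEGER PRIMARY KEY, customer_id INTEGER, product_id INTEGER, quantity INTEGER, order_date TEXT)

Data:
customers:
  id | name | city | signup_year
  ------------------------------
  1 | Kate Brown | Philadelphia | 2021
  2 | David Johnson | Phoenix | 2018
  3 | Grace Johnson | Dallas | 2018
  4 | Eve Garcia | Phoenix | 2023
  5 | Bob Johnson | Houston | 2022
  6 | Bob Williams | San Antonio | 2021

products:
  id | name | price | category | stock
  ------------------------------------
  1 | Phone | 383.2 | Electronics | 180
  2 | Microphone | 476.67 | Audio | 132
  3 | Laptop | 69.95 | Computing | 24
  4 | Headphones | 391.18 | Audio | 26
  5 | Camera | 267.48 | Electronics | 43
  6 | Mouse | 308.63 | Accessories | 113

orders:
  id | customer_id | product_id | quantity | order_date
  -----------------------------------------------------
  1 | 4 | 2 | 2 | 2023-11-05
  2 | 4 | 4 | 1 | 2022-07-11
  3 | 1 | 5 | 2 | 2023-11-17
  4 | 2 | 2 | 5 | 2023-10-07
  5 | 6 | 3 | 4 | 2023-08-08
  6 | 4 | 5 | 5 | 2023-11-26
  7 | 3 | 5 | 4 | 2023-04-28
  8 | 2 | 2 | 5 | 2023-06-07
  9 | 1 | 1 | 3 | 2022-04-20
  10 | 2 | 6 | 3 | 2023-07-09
SELECT c.id, p.name AS product, c.order_date FROM orders c JOIN products p ON c.product_id = p.id WHERE p.stock > 99

Execution result:
id | product | order_date
1 | Microphone | 2023-11-05
4 | Microphone | 2023-10-07
8 | Microphone | 2023-06-07
9 | Phone | 2022-04-20
10 | Mouse | 2023-07-09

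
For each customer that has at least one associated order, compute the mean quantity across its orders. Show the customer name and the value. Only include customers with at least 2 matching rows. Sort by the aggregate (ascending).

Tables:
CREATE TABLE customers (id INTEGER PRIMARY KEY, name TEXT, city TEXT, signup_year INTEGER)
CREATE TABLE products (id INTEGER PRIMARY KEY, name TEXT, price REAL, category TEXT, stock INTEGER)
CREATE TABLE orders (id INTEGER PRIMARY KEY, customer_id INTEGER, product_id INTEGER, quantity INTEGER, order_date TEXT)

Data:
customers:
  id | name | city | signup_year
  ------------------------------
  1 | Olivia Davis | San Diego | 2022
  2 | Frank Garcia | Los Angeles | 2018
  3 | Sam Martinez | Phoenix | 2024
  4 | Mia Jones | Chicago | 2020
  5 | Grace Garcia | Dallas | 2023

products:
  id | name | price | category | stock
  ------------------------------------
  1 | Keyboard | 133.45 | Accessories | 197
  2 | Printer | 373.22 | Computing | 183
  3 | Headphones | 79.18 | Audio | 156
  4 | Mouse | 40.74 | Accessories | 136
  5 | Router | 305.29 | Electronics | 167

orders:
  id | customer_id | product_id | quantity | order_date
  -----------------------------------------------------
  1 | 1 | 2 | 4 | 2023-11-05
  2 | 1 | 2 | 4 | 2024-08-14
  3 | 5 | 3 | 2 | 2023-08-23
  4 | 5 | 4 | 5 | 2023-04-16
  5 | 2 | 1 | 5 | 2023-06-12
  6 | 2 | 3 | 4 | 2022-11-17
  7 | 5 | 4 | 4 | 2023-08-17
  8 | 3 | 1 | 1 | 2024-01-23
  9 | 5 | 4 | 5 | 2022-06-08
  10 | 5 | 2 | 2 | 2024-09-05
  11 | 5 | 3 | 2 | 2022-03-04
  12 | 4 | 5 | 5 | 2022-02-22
SELECT p.name, AVG(c.quantity) AS avg_quantity FROM orders c JOIN customers p ON c.customer_id = p.id GROUP BY p.id, p.name HAVING COUNT(*) >= 2 ORDER BY avg_quantity ASC

Execution result:
name | avg_quantity
Grace Garcia | 3.33
Olivia Davis | 4.00
Frank Garcia | 4.50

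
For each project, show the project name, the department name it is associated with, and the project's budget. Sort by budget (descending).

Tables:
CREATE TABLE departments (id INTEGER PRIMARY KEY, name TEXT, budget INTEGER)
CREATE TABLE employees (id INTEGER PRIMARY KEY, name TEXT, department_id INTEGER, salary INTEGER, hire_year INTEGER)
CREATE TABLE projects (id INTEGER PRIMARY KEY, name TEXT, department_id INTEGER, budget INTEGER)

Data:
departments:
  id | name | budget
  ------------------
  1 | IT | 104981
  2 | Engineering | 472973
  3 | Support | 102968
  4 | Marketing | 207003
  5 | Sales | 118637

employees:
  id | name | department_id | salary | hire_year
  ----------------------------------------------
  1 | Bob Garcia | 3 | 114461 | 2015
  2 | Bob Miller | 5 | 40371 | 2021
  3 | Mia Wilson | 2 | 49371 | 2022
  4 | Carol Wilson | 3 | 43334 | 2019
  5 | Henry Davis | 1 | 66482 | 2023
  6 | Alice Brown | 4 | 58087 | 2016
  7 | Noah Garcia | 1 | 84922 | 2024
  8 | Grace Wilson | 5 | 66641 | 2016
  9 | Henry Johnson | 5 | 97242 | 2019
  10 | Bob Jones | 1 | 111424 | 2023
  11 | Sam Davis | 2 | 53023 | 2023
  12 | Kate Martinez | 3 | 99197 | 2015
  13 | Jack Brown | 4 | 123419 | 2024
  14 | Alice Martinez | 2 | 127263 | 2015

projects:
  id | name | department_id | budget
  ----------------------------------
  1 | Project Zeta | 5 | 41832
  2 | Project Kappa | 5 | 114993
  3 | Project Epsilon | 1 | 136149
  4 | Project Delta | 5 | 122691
SELECT c.name, p.name AS department, c.budget FROM projects c JOIN departments p ON c.department_id = p.id ORDER BY c.budget DESC

Execution result:
name | department | budget
Project Epsilon | IT | 136149
Project Delta | Sales | 122691
Project Kappa | Sales | 114993
Project Zeta | Sales | 41832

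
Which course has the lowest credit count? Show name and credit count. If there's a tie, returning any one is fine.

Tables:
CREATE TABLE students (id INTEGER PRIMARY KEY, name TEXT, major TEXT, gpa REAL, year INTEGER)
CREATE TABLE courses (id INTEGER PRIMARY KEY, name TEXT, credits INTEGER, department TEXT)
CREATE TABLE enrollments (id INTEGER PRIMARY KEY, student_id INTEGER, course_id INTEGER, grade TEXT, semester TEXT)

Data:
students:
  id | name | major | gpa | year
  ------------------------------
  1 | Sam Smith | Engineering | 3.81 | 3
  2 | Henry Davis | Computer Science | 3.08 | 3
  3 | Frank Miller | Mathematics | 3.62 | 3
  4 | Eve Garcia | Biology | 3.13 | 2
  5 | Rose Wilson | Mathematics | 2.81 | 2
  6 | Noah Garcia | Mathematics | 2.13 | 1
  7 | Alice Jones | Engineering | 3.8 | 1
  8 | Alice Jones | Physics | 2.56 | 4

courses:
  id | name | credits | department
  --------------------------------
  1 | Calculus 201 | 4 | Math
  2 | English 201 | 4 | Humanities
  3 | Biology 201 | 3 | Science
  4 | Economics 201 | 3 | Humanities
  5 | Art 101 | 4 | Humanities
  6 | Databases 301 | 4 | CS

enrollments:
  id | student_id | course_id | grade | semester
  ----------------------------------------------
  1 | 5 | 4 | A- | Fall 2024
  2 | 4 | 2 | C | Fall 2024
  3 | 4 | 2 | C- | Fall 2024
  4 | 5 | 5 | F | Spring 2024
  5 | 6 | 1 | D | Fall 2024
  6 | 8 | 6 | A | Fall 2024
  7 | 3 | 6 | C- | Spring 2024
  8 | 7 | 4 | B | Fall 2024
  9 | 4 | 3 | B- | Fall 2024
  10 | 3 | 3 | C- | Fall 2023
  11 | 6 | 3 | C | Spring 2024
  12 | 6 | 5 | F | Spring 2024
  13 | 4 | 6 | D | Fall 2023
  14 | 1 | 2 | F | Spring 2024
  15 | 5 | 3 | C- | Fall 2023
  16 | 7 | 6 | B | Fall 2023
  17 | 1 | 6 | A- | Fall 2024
SELECT name, credits FROM courses ORDER BY credits ASC LIMIT 1

Execution result:
name | credits
Biology 201 | 3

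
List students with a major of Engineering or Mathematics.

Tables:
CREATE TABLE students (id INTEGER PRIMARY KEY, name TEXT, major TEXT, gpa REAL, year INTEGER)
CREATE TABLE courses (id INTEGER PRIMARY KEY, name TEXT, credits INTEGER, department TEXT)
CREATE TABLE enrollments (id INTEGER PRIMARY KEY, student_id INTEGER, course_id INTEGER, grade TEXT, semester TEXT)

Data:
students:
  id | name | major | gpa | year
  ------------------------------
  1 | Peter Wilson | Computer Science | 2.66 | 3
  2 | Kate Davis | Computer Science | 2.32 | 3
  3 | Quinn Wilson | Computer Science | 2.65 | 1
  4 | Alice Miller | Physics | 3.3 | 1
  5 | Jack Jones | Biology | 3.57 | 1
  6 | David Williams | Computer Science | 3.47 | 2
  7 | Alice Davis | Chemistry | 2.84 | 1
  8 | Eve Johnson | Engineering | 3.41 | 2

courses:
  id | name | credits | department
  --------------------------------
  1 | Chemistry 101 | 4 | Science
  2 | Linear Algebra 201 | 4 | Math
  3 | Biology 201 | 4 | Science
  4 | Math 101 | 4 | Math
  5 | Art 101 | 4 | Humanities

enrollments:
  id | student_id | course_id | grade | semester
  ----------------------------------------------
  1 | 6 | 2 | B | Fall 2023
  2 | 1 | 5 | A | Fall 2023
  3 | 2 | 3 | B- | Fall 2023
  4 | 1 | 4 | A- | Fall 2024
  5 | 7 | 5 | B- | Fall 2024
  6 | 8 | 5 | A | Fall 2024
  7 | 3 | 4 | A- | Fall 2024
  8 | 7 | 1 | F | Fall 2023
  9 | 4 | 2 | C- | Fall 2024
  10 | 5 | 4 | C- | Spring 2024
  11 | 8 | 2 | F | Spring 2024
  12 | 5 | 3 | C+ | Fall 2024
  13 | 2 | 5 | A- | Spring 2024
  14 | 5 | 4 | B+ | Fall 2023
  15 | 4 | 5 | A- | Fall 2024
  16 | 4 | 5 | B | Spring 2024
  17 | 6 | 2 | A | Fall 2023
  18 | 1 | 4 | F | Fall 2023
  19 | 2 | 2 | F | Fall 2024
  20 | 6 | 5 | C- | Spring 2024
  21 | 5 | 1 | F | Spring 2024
SELECT name, major FROM students WHERE major IN ('Engineering', 'Mathematics')

Execution result:
name | major
Eve Johnson | Engineering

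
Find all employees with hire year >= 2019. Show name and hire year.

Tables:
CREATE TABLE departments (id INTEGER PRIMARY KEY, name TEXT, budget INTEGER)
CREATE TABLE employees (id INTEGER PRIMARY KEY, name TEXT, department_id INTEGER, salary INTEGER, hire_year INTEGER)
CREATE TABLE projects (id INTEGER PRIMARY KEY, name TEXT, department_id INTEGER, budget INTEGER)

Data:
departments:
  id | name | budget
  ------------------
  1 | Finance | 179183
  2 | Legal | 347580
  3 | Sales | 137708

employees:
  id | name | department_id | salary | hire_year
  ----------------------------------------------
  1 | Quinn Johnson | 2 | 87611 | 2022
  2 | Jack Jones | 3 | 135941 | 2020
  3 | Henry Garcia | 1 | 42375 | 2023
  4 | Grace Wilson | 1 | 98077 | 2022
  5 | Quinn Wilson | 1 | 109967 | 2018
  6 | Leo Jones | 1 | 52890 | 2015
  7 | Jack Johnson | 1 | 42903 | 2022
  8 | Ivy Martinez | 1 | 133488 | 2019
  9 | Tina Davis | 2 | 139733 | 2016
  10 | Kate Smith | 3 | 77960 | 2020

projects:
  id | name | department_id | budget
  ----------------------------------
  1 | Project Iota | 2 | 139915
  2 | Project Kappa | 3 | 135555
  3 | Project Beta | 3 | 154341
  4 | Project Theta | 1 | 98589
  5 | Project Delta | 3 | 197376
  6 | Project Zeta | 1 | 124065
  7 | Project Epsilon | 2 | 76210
SELECT name, hire_year FROM employees WHERE hire_year >= 2019

Execution result:
name | hire_year
Quinn Johnson | 2022
Jack Jones | 2020
Henry Garcia | 2023
Grace Wilson | 2022
Jack Johnson | 2022
Ivy Martinez | 2019
Kate Smith | 2020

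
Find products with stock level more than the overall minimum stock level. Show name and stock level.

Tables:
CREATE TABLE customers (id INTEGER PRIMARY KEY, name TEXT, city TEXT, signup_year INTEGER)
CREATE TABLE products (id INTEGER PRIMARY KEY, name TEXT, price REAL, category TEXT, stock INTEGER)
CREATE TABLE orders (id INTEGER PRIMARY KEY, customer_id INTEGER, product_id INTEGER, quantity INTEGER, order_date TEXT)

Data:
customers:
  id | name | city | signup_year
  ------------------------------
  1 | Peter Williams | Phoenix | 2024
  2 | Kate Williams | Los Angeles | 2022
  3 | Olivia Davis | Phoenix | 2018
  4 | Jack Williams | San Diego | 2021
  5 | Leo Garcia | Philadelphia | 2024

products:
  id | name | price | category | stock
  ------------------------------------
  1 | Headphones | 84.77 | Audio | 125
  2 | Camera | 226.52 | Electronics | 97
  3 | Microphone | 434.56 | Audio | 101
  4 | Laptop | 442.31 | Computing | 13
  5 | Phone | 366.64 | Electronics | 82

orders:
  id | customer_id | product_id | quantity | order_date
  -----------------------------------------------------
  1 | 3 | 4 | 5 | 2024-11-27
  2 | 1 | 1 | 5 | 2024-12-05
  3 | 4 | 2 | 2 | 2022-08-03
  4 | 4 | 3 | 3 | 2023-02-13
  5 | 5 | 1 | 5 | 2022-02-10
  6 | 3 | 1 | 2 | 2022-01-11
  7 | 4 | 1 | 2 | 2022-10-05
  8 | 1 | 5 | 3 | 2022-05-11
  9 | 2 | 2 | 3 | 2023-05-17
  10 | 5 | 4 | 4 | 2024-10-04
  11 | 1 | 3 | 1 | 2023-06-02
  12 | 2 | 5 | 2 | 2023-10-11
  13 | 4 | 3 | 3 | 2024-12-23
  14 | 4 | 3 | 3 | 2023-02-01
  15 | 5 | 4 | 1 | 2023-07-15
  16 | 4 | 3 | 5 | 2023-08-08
SELECT name, stock FROM products WHERE stock > (SELECT MIN(stock) FROM products)

Execution result:
name | stock
Headphones | 125
Camera | 97
Microphone | 101
Phone | 82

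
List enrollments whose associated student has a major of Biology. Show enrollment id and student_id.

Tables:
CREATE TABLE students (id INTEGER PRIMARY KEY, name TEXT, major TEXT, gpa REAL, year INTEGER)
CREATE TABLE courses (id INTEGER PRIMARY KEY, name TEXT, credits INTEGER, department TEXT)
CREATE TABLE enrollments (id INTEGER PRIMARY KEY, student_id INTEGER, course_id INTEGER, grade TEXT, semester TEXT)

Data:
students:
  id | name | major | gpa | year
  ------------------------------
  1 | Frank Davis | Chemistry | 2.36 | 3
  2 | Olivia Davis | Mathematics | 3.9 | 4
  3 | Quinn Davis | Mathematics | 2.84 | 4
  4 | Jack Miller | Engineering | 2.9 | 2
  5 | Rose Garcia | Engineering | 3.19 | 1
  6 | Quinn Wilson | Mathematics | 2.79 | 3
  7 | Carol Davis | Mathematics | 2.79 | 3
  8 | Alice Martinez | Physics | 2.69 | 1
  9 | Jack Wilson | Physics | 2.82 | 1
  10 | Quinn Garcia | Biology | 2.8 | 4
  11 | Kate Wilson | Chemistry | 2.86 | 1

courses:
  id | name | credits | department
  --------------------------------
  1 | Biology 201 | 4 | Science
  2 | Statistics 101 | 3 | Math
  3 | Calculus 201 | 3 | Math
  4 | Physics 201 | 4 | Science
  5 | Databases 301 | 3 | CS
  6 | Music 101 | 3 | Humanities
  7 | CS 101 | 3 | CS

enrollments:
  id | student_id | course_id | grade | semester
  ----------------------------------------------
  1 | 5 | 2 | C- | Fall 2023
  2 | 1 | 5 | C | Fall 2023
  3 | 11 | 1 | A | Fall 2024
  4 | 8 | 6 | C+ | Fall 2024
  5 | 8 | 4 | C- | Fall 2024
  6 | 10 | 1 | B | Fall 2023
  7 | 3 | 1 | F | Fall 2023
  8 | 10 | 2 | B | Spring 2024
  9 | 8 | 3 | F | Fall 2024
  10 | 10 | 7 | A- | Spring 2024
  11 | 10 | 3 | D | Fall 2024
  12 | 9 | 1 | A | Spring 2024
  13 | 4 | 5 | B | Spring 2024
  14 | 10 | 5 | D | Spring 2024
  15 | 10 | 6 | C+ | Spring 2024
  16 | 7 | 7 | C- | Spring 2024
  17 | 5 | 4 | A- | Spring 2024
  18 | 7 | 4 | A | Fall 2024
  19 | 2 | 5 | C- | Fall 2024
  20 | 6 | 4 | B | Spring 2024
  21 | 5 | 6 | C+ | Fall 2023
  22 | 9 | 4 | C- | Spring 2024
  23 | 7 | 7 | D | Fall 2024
SELECT id, student_id FROM enrollments WHERE student_id IN (SELECT id FROM students WHERE major = 'Biology')

Execution result:
id | student_id
6 | 10
8 | 10
10 | 10
11 | 10
14 | 10
15 | 10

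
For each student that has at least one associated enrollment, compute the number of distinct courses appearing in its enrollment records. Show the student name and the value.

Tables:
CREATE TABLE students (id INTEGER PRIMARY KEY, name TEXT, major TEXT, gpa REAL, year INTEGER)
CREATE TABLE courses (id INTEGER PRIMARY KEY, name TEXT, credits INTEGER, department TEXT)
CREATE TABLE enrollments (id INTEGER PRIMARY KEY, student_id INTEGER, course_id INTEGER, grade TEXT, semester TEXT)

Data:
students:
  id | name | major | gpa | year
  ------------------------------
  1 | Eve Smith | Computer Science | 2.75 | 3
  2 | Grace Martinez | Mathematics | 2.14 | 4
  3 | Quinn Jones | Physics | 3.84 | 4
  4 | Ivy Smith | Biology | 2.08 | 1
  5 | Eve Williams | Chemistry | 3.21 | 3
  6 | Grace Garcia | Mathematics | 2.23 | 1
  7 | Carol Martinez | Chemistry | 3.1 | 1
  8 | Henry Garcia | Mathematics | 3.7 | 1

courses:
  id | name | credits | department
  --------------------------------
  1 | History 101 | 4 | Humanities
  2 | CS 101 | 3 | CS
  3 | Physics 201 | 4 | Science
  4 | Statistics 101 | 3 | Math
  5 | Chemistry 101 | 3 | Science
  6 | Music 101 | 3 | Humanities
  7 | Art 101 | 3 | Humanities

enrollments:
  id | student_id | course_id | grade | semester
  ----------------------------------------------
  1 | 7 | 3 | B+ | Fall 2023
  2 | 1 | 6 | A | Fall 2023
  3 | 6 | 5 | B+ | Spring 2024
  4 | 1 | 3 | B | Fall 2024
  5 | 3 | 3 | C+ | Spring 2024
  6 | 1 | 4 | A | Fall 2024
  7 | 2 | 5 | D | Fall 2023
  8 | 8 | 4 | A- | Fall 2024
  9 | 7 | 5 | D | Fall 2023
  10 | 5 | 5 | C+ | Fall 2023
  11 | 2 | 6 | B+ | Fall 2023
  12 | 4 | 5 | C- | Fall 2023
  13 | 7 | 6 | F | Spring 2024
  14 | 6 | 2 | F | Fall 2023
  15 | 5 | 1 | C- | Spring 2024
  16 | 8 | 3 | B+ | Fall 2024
SELECT p.name, COUNT(DISTINCT c.course_id) AS distinct_course_count FROM enrollments c JOIN students p ON c.student_id = p.id GROUP BY p.id, p.name

Execution result:
name | distinct_course_count
Eve Smith | 3
Grace Martinez | 2
Quinn Jones | 1
Ivy Smith | 1
Eve Williams | 2
Grace Garcia | 2
Carol Martinez | 3
Henry Garcia | 2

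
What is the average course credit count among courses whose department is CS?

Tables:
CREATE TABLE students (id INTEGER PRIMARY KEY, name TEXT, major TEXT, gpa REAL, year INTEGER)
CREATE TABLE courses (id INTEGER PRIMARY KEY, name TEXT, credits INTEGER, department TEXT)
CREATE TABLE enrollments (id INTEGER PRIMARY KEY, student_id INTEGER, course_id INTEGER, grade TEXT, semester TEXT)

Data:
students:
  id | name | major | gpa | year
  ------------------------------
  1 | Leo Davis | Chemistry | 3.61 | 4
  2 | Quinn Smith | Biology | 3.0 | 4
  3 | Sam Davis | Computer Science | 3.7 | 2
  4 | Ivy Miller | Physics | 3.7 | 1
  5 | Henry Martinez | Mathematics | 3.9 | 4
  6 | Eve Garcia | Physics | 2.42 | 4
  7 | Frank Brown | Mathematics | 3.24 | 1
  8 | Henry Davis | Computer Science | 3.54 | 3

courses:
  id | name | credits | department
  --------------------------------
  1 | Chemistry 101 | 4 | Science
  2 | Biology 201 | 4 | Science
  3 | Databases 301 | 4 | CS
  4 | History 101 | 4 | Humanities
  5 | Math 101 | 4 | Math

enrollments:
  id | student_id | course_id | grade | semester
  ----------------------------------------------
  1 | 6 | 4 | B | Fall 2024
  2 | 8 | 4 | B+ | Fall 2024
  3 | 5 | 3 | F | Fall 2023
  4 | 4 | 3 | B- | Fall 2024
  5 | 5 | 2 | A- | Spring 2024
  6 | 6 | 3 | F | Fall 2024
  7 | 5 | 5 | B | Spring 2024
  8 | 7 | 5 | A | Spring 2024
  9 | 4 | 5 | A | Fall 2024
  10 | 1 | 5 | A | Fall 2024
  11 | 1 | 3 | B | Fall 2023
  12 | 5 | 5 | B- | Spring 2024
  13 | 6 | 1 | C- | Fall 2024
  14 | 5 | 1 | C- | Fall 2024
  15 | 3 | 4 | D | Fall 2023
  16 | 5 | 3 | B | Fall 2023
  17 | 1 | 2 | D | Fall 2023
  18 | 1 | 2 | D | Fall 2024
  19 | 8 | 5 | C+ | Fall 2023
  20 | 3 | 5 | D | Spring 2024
SELECT AVG(credits) FROM courses WHERE department = 'CS'

Execution result:
4.00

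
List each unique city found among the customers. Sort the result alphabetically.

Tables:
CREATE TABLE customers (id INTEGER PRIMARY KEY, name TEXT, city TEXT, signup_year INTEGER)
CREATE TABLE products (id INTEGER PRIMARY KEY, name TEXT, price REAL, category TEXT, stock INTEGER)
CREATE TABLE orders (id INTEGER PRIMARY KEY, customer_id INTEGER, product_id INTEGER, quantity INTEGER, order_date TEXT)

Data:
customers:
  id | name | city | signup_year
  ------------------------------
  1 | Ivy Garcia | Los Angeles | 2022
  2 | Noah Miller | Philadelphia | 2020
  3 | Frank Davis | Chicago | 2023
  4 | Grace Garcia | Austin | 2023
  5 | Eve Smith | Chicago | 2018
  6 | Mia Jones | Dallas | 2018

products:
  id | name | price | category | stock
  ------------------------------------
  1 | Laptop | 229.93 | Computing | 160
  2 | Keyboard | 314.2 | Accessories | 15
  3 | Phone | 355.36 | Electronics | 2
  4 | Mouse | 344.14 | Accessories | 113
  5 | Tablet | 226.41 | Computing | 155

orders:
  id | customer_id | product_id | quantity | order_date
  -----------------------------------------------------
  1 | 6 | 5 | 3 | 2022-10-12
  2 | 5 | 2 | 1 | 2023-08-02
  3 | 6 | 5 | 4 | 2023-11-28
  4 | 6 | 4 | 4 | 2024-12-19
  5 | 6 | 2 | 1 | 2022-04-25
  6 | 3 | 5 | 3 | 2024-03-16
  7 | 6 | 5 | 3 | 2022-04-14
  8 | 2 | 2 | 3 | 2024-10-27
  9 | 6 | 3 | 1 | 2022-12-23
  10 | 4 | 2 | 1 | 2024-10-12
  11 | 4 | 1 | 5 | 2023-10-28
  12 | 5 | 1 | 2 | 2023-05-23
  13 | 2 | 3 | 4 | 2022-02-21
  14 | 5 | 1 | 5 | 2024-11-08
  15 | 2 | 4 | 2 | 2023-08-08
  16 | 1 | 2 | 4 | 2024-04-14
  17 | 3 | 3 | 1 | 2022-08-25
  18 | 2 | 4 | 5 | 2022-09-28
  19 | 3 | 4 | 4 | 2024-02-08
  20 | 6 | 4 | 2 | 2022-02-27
SELECT DISTINCT city FROM customers ORDER BY city

Execution result:
city
Austin
Chicago
Dallas
Los Angeles
Philadelphia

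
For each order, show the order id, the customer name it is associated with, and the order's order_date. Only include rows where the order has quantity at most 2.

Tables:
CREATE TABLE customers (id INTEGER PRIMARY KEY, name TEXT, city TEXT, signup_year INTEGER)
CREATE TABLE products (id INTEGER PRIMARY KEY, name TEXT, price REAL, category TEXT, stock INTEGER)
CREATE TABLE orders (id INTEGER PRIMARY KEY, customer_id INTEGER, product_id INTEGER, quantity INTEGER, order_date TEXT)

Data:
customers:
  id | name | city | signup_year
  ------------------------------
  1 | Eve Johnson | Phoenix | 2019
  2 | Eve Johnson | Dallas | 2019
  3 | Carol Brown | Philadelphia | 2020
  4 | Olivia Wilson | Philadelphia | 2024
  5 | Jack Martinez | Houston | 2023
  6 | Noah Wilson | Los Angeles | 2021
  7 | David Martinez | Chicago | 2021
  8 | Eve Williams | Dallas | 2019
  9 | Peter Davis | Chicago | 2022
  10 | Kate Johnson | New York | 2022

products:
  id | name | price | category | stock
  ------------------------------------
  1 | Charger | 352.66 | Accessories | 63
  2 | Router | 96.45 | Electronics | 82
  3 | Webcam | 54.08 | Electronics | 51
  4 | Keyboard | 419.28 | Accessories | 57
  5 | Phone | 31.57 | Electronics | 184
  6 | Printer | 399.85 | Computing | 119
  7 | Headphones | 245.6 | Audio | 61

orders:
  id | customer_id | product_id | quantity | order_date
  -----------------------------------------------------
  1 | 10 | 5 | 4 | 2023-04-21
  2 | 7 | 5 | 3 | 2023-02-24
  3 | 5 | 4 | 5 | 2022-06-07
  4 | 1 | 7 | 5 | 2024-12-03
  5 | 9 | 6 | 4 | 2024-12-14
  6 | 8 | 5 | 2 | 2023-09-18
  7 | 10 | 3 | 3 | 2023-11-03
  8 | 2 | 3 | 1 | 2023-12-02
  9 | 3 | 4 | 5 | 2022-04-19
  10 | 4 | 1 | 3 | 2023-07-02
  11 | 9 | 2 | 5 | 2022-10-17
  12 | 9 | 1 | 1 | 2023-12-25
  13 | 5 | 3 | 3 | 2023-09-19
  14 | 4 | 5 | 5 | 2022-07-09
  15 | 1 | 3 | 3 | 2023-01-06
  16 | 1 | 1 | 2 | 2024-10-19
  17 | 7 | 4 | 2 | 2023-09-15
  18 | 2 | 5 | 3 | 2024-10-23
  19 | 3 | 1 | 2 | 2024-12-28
SELECT c.id, p.name AS customer, c.order_date FROM orders c JOIN customers p ON c.customer_id = p.id WHERE c.quantity <= 2

Execution result:
id | customer | order_date
6 | Eve Williams | 2023-09-18
8 | Eve Johnson | 2023-12-02
12 | Peter Davis | 2023-12-25
16 | Eve Johnson | 2024-10-19
17 | David Martinez | 2023-09-15
19 | Carol Brown | 2024-12-28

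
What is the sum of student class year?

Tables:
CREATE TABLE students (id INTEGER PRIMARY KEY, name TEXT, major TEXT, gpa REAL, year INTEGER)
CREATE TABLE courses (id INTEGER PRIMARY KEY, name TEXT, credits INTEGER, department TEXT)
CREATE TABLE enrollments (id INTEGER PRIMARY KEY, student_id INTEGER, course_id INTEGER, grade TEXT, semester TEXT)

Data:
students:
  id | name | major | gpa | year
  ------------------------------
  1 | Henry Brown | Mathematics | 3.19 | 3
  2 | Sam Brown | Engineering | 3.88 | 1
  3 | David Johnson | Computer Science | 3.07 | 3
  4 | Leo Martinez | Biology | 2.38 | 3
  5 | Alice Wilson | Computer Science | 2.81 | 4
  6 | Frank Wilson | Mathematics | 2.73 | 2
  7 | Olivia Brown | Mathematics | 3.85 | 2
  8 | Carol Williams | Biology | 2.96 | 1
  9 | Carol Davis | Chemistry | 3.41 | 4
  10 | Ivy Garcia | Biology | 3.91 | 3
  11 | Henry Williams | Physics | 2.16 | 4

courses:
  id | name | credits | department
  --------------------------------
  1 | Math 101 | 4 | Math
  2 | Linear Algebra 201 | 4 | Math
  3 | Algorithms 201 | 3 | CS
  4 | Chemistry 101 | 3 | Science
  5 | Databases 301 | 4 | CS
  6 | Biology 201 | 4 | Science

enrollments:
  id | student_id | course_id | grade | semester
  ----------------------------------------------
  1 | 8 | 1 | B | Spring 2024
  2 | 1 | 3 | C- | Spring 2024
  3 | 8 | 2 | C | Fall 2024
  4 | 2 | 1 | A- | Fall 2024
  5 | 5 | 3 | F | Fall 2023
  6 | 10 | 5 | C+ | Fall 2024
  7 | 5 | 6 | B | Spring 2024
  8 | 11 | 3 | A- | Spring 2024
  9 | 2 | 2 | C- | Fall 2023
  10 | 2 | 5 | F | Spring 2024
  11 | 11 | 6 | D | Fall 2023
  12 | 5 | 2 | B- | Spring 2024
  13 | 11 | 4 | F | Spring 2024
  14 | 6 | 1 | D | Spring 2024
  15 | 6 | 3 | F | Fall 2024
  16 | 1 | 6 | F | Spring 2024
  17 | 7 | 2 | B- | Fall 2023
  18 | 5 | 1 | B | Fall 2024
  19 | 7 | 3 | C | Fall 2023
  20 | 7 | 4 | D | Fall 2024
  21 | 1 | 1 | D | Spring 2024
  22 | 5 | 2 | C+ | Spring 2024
SELECT SUM(year) FROM students

Execution result:
30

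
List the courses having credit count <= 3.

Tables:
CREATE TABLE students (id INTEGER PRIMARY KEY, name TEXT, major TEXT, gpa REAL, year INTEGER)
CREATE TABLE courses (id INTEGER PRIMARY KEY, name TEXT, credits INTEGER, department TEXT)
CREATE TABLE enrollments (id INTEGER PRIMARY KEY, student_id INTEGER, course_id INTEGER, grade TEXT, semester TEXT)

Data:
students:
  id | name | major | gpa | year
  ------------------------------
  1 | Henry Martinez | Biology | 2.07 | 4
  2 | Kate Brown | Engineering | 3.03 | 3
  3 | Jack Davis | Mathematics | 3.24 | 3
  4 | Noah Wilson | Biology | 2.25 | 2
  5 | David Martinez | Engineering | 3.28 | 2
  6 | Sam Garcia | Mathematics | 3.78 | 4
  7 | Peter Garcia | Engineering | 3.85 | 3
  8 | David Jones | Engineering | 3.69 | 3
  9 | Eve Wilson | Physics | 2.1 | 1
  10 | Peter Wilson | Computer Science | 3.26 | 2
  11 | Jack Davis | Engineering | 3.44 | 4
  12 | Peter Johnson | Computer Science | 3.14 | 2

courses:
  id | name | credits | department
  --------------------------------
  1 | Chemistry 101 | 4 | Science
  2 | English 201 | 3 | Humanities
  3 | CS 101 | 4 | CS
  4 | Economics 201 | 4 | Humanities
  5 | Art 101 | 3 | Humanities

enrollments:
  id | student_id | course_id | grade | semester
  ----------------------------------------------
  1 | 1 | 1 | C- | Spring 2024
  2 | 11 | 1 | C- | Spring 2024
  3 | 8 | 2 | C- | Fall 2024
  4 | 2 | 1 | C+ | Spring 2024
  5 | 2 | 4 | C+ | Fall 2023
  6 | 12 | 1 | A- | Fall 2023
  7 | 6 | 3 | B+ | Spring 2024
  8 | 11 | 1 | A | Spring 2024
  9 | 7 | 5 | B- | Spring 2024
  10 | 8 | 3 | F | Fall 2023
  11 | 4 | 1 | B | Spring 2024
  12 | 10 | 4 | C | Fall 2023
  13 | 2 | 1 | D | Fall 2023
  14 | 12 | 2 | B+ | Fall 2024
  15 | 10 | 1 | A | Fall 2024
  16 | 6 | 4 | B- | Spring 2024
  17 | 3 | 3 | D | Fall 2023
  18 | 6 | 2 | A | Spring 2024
SELECT name, credits FROM courses WHERE credits <= 3

Execution result:
name | credits
English 201 | 3
Art 101 | 3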